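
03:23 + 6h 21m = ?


Start: 203 minutes from midnight
Add: 381 minutes
Total: 584 minutes
Hours: 584 ÷ 60 = 9 remainder 44

09:44


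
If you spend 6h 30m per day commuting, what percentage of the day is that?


Time: 390 minutes
Day: 1440 minutes
Percentage = (390/1440) × 100 ≈ 27.1%

27.1%


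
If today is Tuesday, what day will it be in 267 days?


Wednesday

Start: Tuesday (index 1)
(1 + 267) mod 7
= 268 mod 7
= 2
Index 2 → Wednesday


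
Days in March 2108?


31 days

Month: March (month 3)
March has 31 days


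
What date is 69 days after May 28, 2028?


August 5, 2028

Start: May 28, 2028
Add 69 days
May 28 → June 1: 31 - 28 + 1 = 4 days (69 - 4 = 65 left)
June 1 → July 1: 30 - 1 + 1 = 30 days (65 - 30 = 35 left)
July 1 → August 1: 31 - 1 + 1 = 31 days (35 - 31 = 4 left)
August 1 + 4 = August 5, 2028


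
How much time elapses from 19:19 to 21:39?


2h 20m

End time in minutes: 21×60 + 39 = 1299
Start time in minutes: 19×60 + 19 = 1159
Difference = 1299 - 1159 = 140 minutes
= 2 hours 20 minutes


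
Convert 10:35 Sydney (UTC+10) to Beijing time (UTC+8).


08:35

Time difference = UTC+8 - UTC+10 = -2 hours
New hour = (10 -2) mod 24
= 8 mod 24 = 8
Minutes unchanged → 08:35


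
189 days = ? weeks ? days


Weeks: 189 ÷ 7 = 27 remainder 0

27 weeks 0 days


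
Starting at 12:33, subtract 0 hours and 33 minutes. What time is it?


12:00

Start: 753 minutes from midnight
Subtract: 33 minutes
Remaining: 753 - 33 = 720
Hours: 12, Minutes: 0


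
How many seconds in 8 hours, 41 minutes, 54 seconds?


Hours: 8 × 3600 = 28800
Minutes: 41 × 60 = 2460
Seconds: 54
Total = 28800 + 2460 + 54 = 31314

31314 seconds


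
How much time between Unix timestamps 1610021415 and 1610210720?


Difference = 1610210720 - 1610021415 = 189305 seconds
In hours: 189305 / 3600 ≈ 52.6
In days: 189305 / 86400 ≈ 2.19

189305 seconds (52.6 hours / 2.19 days)


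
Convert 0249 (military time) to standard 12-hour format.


2:49 AM

Hour: 2
2 < 12 → AM


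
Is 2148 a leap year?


Yes

Rules: divisible by 4 AND (not by 100 OR by 400)
2148 ÷ 4 = 537 exactly → divisible by 4
2148 ÷ 100 = 21 remainder 48 → not divisible by 100
Divisible by 4 but not by 100 → leap year


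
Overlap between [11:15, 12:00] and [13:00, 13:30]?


Meeting A: 675-720 (in minutes from midnight)
Meeting B: 780-810
Overlap start = max(675, 780) = 780
Overlap end = min(720, 810) = 720
Overlap = max(0, 720 - 780) = 0 min

0 minutes


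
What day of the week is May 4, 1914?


Monday

Zeller's congruence:
q=4, m=5, k=14, j=19
h = (4 + ⌊13×6/5⌋ + 14 + ⌊14/4⌋ + ⌊19/4⌋ - 2×19) mod 7
= (4 + 15 + 14 + 3 + 4 - 38) mod 7
= 2 mod 7 = 2
h=2 → Monday


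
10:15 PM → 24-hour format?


22:15

Input: 10:15 PM
PM: 10 + 12 = 22


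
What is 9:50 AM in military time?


Input: 9:50 AM
AM hour stays: 9

09:50


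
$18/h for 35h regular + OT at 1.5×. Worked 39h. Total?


Regular: 35h × $18 = $630.00
Overtime: 39 - 35 = 4h
OT pay: 4h × $18 × 1.5 = $108.00
Total = $630.00 + $108.00 = $738.00

$738.00


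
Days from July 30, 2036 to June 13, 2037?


318 days

From July 30, 2036 to June 13, 2037
Rest of July 2036: 31 - 30 = 1
Full months: August 31, September 30, October 31, November 30, December 31, January 31, February 2037 28, March 31, April 30, May 31
Days into June 2037: 13
Total = 1 + 31 + 30 + 31 + 30 + 31 + 31 + 28 + 31 + 30 + 31 + 13 = 318 days


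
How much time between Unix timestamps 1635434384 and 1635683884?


Difference = 1635683884 - 1635434384 = 249500 seconds
In hours: 249500 / 3600 ≈ 69.3
In days: 249500 / 86400 ≈ 2.89

249500 seconds (69.3 hours / 2.89 days)


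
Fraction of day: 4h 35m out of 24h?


0.1910 (19.10%)

Total minutes: 4×60 + 35 = 275
Day = 24×60 = 1440 minutes
Fraction = 275/1440 ≈ 0.1910
As a percentage: 275/1440 × 100 ≈ 19.10%


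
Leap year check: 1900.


Rules: divisible by 4 AND (not by 100 OR by 400)
1900 ÷ 4 = 475 exactly → divisible by 4
1900 ÷ 100 = 19 exactly → divisible by 100
1900 ÷ 400 = 4 remainder 300 → not divisible by 400
Divisible by 100 but not by 400 → not a leap year

No


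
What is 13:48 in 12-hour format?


Hour: 13
13 - 12 = 1 → PM

1:48 PM


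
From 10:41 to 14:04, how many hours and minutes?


End time in minutes: 14×60 + 4 = 844
Start time in minutes: 10×60 + 41 = 641
Difference = 844 - 641 = 203 minutes
= 3 hours 23 minutes

3h 23m


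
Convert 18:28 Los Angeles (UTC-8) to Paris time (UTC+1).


03:28 (next day)

Time difference = UTC+1 - UTC-8 = +9 hours
New hour = (18 + 9) mod 24
= 27 mod 24 = 3
Minutes unchanged → 03:28; 27 ≥ 24 → next day


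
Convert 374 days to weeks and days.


Weeks: 374 ÷ 7 = 53 remainder 3

53 weeks 3 days


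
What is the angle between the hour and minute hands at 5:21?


34.5°

Hour hand = 5×30 + 21×0.5 = 160.5°
Minute hand = 21×6 = 126°
Difference = |160.5 - 126| = 34.5°


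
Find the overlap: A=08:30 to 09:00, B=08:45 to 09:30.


15 minutes

Meeting A: 510-540 (in minutes from midnight)
Meeting B: 525-570
Overlap start = max(510, 525) = 525
Overlap end = min(540, 570) = 540
Overlap = max(0, 540 - 525) = 15 min


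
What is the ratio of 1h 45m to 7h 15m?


7:29 (0.24)

Duration 1: 105 minutes
Duration 2: 435 minutes
Ratio = 105:435
GCD = 15
Simplified = 7:29
As a decimal: 7/29 ≈ 0.24


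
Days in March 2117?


31 days

Month: March (month 3)
March has 31 days


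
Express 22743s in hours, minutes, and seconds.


Hours: 22743 ÷ 3600 = 6 remainder 1143
Minutes: 1143 ÷ 60 = 19 remainder 3
Seconds: 3

6h 19m 3s


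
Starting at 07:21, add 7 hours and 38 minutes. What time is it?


Start: 441 minutes from midnight
Add: 458 minutes
Total: 899 minutes
Hours: 899 ÷ 60 = 14 remainder 59

14:59


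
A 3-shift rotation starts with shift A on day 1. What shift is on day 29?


Shifts: A, B, C
Start: A (index 0)
Day 29: (0 + 29 - 1) mod 3
= 28 mod 3
= 1
Index 1 → shift B

Shift B


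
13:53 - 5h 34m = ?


08:19

Start: 833 minutes from midnight
Subtract: 334 minutes
Remaining: 833 - 334 = 499
Hours: 8, Minutes: 19


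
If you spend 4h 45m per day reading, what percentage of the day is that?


Time: 285 minutes
Day: 1440 minutes
Percentage = (285/1440) × 100 ≈ 19.8%

19.8%


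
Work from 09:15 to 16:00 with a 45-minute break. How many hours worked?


Total time = (16×60+0) - (9×60+15)
= 960 - 555 = 405 min
Minus break: 405 - 45 = 360 min
= 6h 0m

6h 0m (360 minutes)


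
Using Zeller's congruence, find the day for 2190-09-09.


Thursday

Zeller's congruence:
q=9, m=9, k=90, j=21
h = (9 + ⌊13×10/5⌋ + 90 + ⌊90/4⌋ + ⌊21/4⌋ - 2×21) mod 7
= (9 + 26 + 90 + 22 + 5 - 42) mod 7
= 110 mod 7 = 5
h=5 → Thursday


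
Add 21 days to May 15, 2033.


Start: May 15, 2033
Add 21 days
May 15 → June 1: 31 - 15 + 1 = 17 days (21 - 17 = 4 left)
June 1 + 4 = June 5, 2033

June 5, 2033


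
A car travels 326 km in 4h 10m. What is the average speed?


Distance: 326 km
Time: 4h 10m = 250 min = 250/60 = 25/6 hours
Speed = 326 ÷ (25/6) = 326 × 6 / 25 = 1956/25 ≈ 78.2 km/h

78.2 km/h


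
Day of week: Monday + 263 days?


Start: Monday (index 0)
(0 + 263) mod 7
= 263 mod 7
= 4
Index 4 → Friday

Friday


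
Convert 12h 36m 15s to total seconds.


Hours: 12 × 3600 = 43200
Minutes: 36 × 60 = 2160
Seconds: 15
Total = 43200 + 2160 + 15 = 45375

45375 seconds


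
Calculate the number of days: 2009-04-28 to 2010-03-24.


From April 28, 2009 to March 24, 2010
Rest of April 2009: 30 - 28 = 2
Full months: May 31, June 30, July 31, August 31, September 30, October 31, November 30, December 31, January 31, February 2010 28
Days into March 2010: 24
Total = 2 + 31 + 30 + 31 + 31 + 30 + 31 + 30 + 31 + 31 + 28 + 24 = 330 days

330 days


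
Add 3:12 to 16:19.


19:31

Start: 979 minutes from midnight
Add: 192 minutes
Total: 1171 minutes
Hours: 1171 ÷ 60 = 19 remainder 31


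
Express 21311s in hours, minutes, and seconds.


5h 55m 11s

Hours: 21311 ÷ 3600 = 5 remainder 3311
Minutes: 3311 ÷ 60 = 55 remainder 11
Seconds: 11


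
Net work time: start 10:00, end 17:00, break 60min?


Total time = (17×60+0) - (10×60+0)
= 1020 - 600 = 420 min
Minus break: 420 - 60 = 360 min
= 6h 0m

6h 0m (360 minutes)


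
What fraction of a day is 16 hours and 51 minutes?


Total minutes: 16×60 + 51 = 1011
Day = 24×60 = 1440 minutes
Fraction = 1011/1440 ≈ 0.7021
As a percentage: 1011/1440 × 100 ≈ 70.21%

0.7021 (70.21%)


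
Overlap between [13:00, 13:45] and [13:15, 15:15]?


Meeting A: 780-825 (in minutes from midnight)
Meeting B: 795-915
Overlap start = max(780, 795) = 795
Overlap end = min(825, 915) = 825
Overlap = max(0, 825 - 795) = 30 min

30 minutes


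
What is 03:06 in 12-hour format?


3:06 AM

Hour: 3
3 < 12 → AM


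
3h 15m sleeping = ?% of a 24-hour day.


13.5%

Time: 195 minutes
Day: 1440 minutes
Percentage = (195/1440) × 100 ≈ 13.5%


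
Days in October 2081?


31 days

Month: October (month 10)
October has 31 days


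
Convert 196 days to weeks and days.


28 weeks 0 days

Weeks: 196 ÷ 7 = 28 remainder 0


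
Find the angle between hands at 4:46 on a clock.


Hour hand = 4×30 + 46×0.5 = 143.0°
Minute hand = 46×6 = 276°
Difference = |143.0 - 276| = 133.0°

133.0°


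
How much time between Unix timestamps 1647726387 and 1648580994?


854607 seconds (237.4 hours / 9.89 days)

Difference = 1648580994 - 1647726387 = 854607 seconds
In hours: 854607 / 3600 ≈ 237.4
In days: 854607 / 86400 ≈ 9.89


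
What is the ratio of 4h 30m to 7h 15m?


Duration 1: 270 minutes
Duration 2: 435 minutes
Ratio = 270:435
GCD = 15
Simplified = 18:29
As a decimal: 18/29 ≈ 0.62

18:29 (0.62)


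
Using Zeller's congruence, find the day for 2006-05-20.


Saturday

Zeller's congruence:
q=20, m=5, k=6, j=20
h = (20 + ⌊13×6/5⌋ + 6 + ⌊6/4⌋ + ⌊20/4⌋ - 2×20) mod 7
= (20 + 15 + 6 + 1 + 5 - 40) mod 7
= 7 mod 7 = 0
h=0 → Saturday


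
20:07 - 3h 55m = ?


16:12

Start: 1207 minutes from midnight
Subtract: 235 minutes
Remaining: 1207 - 235 = 972
Hours: 16, Minutes: 12


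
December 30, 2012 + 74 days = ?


March 14, 2013

Start: December 30, 2012
Add 74 days
December 30 → January 1: 31 - 30 + 1 = 2 days (74 - 2 = 72 left)
January 1 → February 1: 31 - 1 + 1 = 31 days (72 - 31 = 41 left)
February 1 → March 1: 28 - 1 + 1 = 28 days (41 - 28 = 13 left)
March 1 + 13 = March 14, 2013


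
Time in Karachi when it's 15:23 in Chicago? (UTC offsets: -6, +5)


Time difference = UTC+5 - UTC-6 = +11 hours
New hour = (15 + 11) mod 24
= 26 mod 24 = 2
Minutes unchanged → 02:23; 26 ≥ 24 → next day

02:23 (next day)


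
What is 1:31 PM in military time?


Input: 1:31 PM
PM: 1 + 12 = 13

13:31


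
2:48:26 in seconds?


10106 seconds

Hours: 2 × 3600 = 7200
Minutes: 48 × 60 = 2880
Seconds: 26
Total = 7200 + 2880 + 26 = 10106


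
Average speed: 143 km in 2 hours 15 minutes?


63.6 km/h

Distance: 143 km
Time: 2h 15m = 135 min = 135/60 = 9/4 hours
Speed = 143 ÷ (9/4) = 143 × 4 / 9 = 572/9 ≈ 63.6 km/h


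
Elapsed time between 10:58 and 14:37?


End time in minutes: 14×60 + 37 = 877
Start time in minutes: 10×60 + 58 = 658
Difference = 877 - 658 = 219 minutes
= 3 hours 39 minutes

3h 39m


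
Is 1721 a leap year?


Rules: divisible by 4 AND (not by 100 OR by 400)
1721 ÷ 4 = 430 remainder 1 → not divisible by 4
Not divisible by 4 → not a leap year

No


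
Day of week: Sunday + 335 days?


Start: Sunday (index 6)
(6 + 335) mod 7
= 341 mod 7
= 5
Index 5 → Saturday

Saturday


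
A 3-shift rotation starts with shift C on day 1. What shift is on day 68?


Shifts: A, B, C
Start: C (index 2)
Day 68: (2 + 68 - 1) mod 3
= 69 mod 3
= 0
Index 0 → shift A

Shift A


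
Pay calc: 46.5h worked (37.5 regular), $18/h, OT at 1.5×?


$918.00

Regular: 37.5h × $18 = $675.00
Overtime: 46.5 - 37.5 = 9.0h
OT pay: 9.0h × $18 × 1.5 = $243.00
Total = $675.00 + $243.00 = $918.00


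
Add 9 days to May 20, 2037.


May 29, 2037

Start: May 20, 2037
Add 9 days
May 20 + 9 = May 29, 2037


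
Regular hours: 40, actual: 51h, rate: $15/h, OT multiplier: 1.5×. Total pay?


$847.50

Regular: 40h × $15 = $600.00
Overtime: 51 - 40 = 11h
OT pay: 11h × $15 × 1.5 = $247.50
Total = $600.00 + $247.50 = $847.50


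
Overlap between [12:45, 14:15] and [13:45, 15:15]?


30 minutes

Meeting A: 765-855 (in minutes from midnight)
Meeting B: 825-915
Overlap start = max(765, 825) = 825
Overlap end = min(855, 915) = 855
Overlap = max(0, 855 - 825) = 30 min


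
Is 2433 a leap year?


Rules: divisible by 4 AND (not by 100 OR by 400)
2433 ÷ 4 = 608 remainder 1 → not divisible by 4
Not divisible by 4 → not a leap year

No


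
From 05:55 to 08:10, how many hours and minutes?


End time in minutes: 8×60 + 10 = 490
Start time in minutes: 5×60 + 55 = 355
Difference = 490 - 355 = 135 minutes
= 2 hours 15 minutes

2h 15m


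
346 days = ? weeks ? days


49 weeks 3 days

Weeks: 346 ÷ 7 = 49 remainder 3


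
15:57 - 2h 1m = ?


13:56

Start: 957 minutes from midnight
Subtract: 121 minutes
Remaining: 957 - 121 = 836
Hours: 13, Minutes: 56


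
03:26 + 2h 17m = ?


Start: 206 minutes from midnight
Add: 137 minutes
Total: 343 minutes
Hours: 343 ÷ 60 = 5 remainder 43

05:43


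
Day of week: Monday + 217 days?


Monday

Start: Monday (index 0)
(0 + 217) mod 7
= 217 mod 7
= 0
Index 0 → Monday


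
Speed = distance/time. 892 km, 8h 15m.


Distance: 892 km
Time: 8h 15m = 495 min = 495/60 = 33/4 hours
Speed = 892 ÷ (33/4) = 892 × 4 / 33 = 3568/33 ≈ 108.1 km/h

108.1 km/h


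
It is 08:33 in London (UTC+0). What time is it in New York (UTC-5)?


03:33

Time difference = UTC-5 - UTC+0 = -5 hours
New hour = (8 -5) mod 24
= 3 mod 24 = 3
Minutes unchanged → 03:33


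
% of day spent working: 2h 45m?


Time: 165 minutes
Day: 1440 minutes
Percentage = (165/1440) × 100 ≈ 11.5%

11.5%


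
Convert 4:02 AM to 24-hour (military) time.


04:02

Input: 4:02 AM
AM hour stays: 4


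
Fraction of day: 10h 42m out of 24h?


0.4458 (44.58%)

Total minutes: 10×60 + 42 = 642
Day = 24×60 = 1440 minutes
Fraction = 642/1440 ≈ 0.4458
As a percentage: 642/1440 × 100 ≈ 44.58%


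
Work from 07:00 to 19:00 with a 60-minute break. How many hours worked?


11h 0m (660 minutes)

Total time = (19×60+0) - (7×60+0)
= 1140 - 420 = 720 min
Minus break: 720 - 60 = 660 min
= 11h 0m


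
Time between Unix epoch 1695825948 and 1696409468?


Difference = 1696409468 - 1695825948 = 583520 seconds
In hours: 583520 / 3600 ≈ 162.1
In days: 583520 / 86400 ≈ 6.75

583520 seconds (162.1 hours / 6.75 days)


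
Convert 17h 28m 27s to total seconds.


62907 seconds

Hours: 17 × 3600 = 61200
Minutes: 28 × 60 = 1680
Seconds: 27
Total = 61200 + 1680 + 27 = 62907


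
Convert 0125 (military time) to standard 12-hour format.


Hour: 1
1 < 12 → AM

1:25 AM


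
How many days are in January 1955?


31 days

Month: January (month 1)
January has 31 days


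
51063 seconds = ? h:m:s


Hours: 51063 ÷ 3600 = 14 remainder 663
Minutes: 663 ÷ 60 = 11 remainder 3
Seconds: 3

14h 11m 3s


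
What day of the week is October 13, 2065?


Zeller's congruence:
q=13, m=10, k=65, j=20
h = (13 + ⌊13×11/5⌋ + 65 + ⌊65/4⌋ + ⌊20/4⌋ - 2×20) mod 7
= (13 + 28 + 65 + 16 + 5 - 40) mod 7
= 87 mod 7 = 3
h=3 → Tuesday

Tuesday


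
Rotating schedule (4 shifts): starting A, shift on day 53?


Shifts: A, B, C, D
Start: A (index 0)
Day 53: (0 + 53 - 1) mod 4
= 52 mod 4
= 0
Index 0 → shift A

Shift A


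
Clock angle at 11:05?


Hour hand = 11×30 + 5×0.5 = 332.5°
Minute hand = 5×6 = 30°
Difference = |332.5 - 30| = 302.5°
Since > 180°: 360 - 302.5 = 57.5°

57.5°


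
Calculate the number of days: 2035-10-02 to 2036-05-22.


233 days

From October 2, 2035 to May 22, 2036
Rest of October 2035: 31 - 2 = 29
Full months: November 30, December 31, January 31, February 2036 29, March 31, April 30
Days into May 2036: 22
Total = 29 + 30 + 31 + 31 + 29 + 31 + 30 + 22 = 233 days


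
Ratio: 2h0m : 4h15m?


Duration 1: 120 minutes
Duration 2: 255 minutes
Ratio = 120:255
GCD = 15
Simplified = 8:17
As a decimal: 8/17 ≈ 0.47

8:17 (0.47)


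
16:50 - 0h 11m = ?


Start: 1010 minutes from midnight
Subtract: 11 minutes
Remaining: 1010 - 11 = 999
Hours: 16, Minutes: 39

16:39


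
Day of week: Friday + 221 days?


Start: Friday (index 4)
(4 + 221) mod 7
= 225 mod 7
= 1
Index 1 → Tuesday

Tuesday


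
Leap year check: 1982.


Rules: divisible by 4 AND (not by 100 OR by 400)
1982 ÷ 4 = 495 remainder 2 → not divisible by 4
Not divisible by 4 → not a leap year

No


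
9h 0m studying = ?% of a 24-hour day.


37.5%

Time: 540 minutes
Day: 1440 minutes
Percentage = (540/1440) × 100 = 37.5%


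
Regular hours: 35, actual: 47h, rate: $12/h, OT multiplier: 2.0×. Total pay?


$708.00

Regular: 35h × $12 = $420.00
Overtime: 47 - 35 = 12h
OT pay: 12h × $12 × 2.0 = $288.00
Total = $420.00 + $288.00 = $708.00


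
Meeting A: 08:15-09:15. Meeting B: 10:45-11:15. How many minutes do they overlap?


Meeting A: 495-555 (in minutes from midnight)
Meeting B: 645-675
Overlap start = max(495, 645) = 645
Overlap end = min(555, 675) = 555
Overlap = max(0, 555 - 645) = 0 min

0 minutes


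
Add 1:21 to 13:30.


Start: 810 minutes from midnight
Add: 81 minutes
Total: 891 minutes
Hours: 891 ÷ 60 = 14 remainder 51

14:51


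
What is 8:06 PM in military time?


Input: 8:06 PM
PM: 8 + 12 = 20

20:06


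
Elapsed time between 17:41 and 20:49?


3h 8m

End time in minutes: 20×60 + 49 = 1249
Start time in minutes: 17×60 + 41 = 1061
Difference = 1249 - 1061 = 188 minutes
= 3 hours 8 minutes


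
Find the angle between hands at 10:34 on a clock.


Hour hand = 10×30 + 34×0.5 = 317.0°
Minute hand = 34×6 = 204°
Difference = |317.0 - 204| = 113.0°

113.0°


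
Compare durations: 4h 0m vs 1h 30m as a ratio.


8:3 (2.67)

Duration 1: 240 minutes
Duration 2: 90 minutes
Ratio = 240:90
GCD = 30
Simplified = 8:3
As a decimal: 8/3 ≈ 2.67


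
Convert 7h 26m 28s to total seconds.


26788 seconds

Hours: 7 × 3600 = 25200
Minutes: 26 × 60 = 1560
Seconds: 28
Total = 25200 + 1560 + 28 = 26788


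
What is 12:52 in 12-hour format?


12:52 PM

Hour: 12
12 → 12 PM (noon)


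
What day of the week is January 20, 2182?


Zeller's congruence:
q=20, m=13, k=81, j=21
h = (20 + ⌊13×14/5⌋ + 81 + ⌊81/4⌋ + ⌊21/4⌋ - 2×21) mod 7
= (20 + 36 + 81 + 20 + 5 - 42) mod 7
= 120 mod 7 = 1
h=1 → Sunday

Sunday


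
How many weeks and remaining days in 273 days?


39 weeks 0 days

Weeks: 273 ÷ 7 = 39 remainder 0


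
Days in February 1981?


Month: February (month 2)
February: 28 or 29 (leap year)
1981 leap year? No

28 days


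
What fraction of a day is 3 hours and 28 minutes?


0.1444 (14.44%)

Total minutes: 3×60 + 28 = 208
Day = 24×60 = 1440 minutes
Fraction = 208/1440 ≈ 0.1444
As a percentage: 208/1440 × 100 ≈ 14.44%


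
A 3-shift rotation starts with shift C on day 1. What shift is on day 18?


Shifts: A, B, C
Start: C (index 2)
Day 18: (2 + 18 - 1) mod 3
= 19 mod 3
= 1
Index 1 → shift B

Shift B


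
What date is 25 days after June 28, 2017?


Start: June 28, 2017
Add 25 days
June 28 → July 1: 30 - 28 + 1 = 3 days (25 - 3 = 22 left)
July 1 + 22 = July 23, 2017

July 23, 2017


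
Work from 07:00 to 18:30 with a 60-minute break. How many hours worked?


Total time = (18×60+30) - (7×60+0)
= 1110 - 420 = 690 min
Minus break: 690 - 60 = 630 min
= 10h 30m

10h 30m (630 minutes)


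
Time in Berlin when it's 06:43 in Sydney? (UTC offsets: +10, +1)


Time difference = UTC+1 - UTC+10 = -9 hours
New hour = (6 -9) mod 24
= -3 mod 24 = 21
Minutes unchanged → 21:43; -3 < 0 → previous day

21:43 (previous day)


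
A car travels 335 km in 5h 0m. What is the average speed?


67.0 km/h

Distance: 335 km
Time: 5 hours
Speed = 335 / 5 = 67.0 km/h


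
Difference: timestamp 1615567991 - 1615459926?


Difference = 1615567991 - 1615459926 = 108065 seconds
In hours: 108065 / 3600 ≈ 30.0
In days: 108065 / 86400 ≈ 1.25

108065 seconds (30.0 hours / 1.25 days)


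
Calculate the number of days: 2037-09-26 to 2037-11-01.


From September 26, 2037 to November 1, 2037
Rest of September 2037: 30 - 26 = 4
Full months: October 31
Days into November 2037: 1
Total = 4 + 31 + 1 = 36 days

36 days


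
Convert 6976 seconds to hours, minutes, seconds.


Hours: 6976 ÷ 3600 = 1 remainder 3376
Minutes: 3376 ÷ 60 = 56 remainder 16
Seconds: 16

1h 56m 16s


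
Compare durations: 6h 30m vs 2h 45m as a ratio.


Duration 1: 390 minutes
Duration 2: 165 minutes
Ratio = 390:165
GCD = 15
Simplified = 26:11
As a decimal: 26/11 ≈ 2.36

26:11 (2.36)


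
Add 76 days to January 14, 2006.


Start: January 14, 2006
Add 76 days
January 14 → February 1: 31 - 14 + 1 = 18 days (76 - 18 = 58 left)
February 1 → March 1: 28 - 1 + 1 = 28 days (58 - 28 = 30 left)
March 1 + 30 = March 31, 2006

March 31, 2006


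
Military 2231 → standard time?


Hour: 22
22 - 12 = 10 → PM

10:31 PM


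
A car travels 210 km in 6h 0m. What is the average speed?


Distance: 210 km
Time: 6 hours
Speed = 210 / 6 = 35.0 km/h

35.0 km/h


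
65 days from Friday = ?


Start: Friday (index 4)
(4 + 65) mod 7
= 69 mod 7
= 6
Index 6 → Sunday

Sunday


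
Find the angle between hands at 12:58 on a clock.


Hour hand (12 ≡ 0 on the dial): 0×30 + 58×0.5 = 29.0°
Minute hand = 58×6 = 348°
Difference = |29.0 - 348| = 319.0°
Since > 180°: 360 - 319.0 = 41.0°

41.0°


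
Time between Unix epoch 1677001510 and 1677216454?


214944 seconds (59.7 hours / 2.49 days)

Difference = 1677216454 - 1677001510 = 214944 seconds
In hours: 214944 / 3600 ≈ 59.7
In days: 214944 / 86400 ≈ 2.49


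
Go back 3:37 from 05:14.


01:37

Start: 314 minutes from midnight
Subtract: 217 minutes
Remaining: 314 - 217 = 97
Hours: 1, Minutes: 37


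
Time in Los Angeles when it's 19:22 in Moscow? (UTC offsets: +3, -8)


08:22

Time difference = UTC-8 - UTC+3 = -11 hours
New hour = (19 -11) mod 24
= 8 mod 24 = 8
Minutes unchanged → 08:22


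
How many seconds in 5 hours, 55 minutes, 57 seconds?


21357 seconds

Hours: 5 × 3600 = 18000
Minutes: 55 × 60 = 3300
Seconds: 57
Total = 18000 + 3300 + 57 = 21357


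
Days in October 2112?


Month: October (month 10)
October has 31 days

31 days


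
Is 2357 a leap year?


No

Rules: divisible by 4 AND (not by 100 OR by 400)
2357 ÷ 4 = 589 remainder 1 → not divisible by 4
Not divisible by 4 → not a leap year


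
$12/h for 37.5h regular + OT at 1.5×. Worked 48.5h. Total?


$648.00

Regular: 37.5h × $12 = $450.00
Overtime: 48.5 - 37.5 = 11.0h
OT pay: 11.0h × $12 × 1.5 = $198.00
Total = $450.00 + $198.00 = $648.00


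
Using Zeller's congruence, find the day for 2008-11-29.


Zeller's congruence:
q=29, m=11, k=8, j=20
h = (29 + ⌊13×12/5⌋ + 8 + ⌊8/4⌋ + ⌊20/4⌋ - 2×20) mod 7
= (29 + 31 + 8 + 2 + 5 - 40) mod 7
= 35 mod 7 = 0
h=0 → Saturday

Saturday


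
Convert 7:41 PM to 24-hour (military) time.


Input: 7:41 PM
PM: 7 + 12 = 19

19:41


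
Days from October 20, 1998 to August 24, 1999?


From October 20, 1998 to August 24, 1999
Rest of October 1998: 31 - 20 = 11
Full months: November 30, December 31, January 31, February 1999 28, March 31, April 30, May 31, June 30, July 31
Days into August 1999: 24
Total = 11 + 30 + 31 + 31 + 28 + 31 + 30 + 31 + 30 + 31 + 24 = 308 days

308 days


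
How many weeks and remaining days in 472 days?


67 weeks 3 days

Weeks: 472 ÷ 7 = 67 remainder 3


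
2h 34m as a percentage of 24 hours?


0.1069 (10.69%)

Total minutes: 2×60 + 34 = 154
Day = 24×60 = 1440 minutes
Fraction = 154/1440 ≈ 0.1069
As a percentage: 154/1440 × 100 ≈ 10.69%


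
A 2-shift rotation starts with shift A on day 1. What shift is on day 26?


Shifts: A, B
Start: A (index 0)
Day 26: (0 + 26 - 1) mod 2
= 25 mod 2
= 1
Index 1 → shift B

Shift B


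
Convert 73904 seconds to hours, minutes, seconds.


Hours: 73904 ÷ 3600 = 20 remainder 1904
Minutes: 1904 ÷ 60 = 31 remainder 44
Seconds: 44

20h 31m 44s


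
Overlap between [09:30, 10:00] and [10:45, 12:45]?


Meeting A: 570-600 (in minutes from midnight)
Meeting B: 645-765
Overlap start = max(570, 645) = 645
Overlap end = min(600, 765) = 600
Overlap = max(0, 600 - 645) = 0 min

0 minutes


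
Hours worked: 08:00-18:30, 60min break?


9h 30m (570 minutes)

Total time = (18×60+30) - (8×60+0)
= 1110 - 480 = 630 min
Minus break: 630 - 60 = 570 min
= 9h 30m


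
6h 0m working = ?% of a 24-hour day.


Time: 360 minutes
Day: 1440 minutes
Percentage = (360/1440) × 100 = 25.0%

25.0%


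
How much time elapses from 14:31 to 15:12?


End time in minutes: 15×60 + 12 = 912
Start time in minutes: 14×60 + 31 = 871
Difference = 912 - 871 = 41 minutes
= 0 hours 41 minutes

0h 41m


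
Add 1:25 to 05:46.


07:11

Start: 346 minutes from midnight
Add: 85 minutes
Total: 431 minutes
Hours: 431 ÷ 60 = 7 remainder 11


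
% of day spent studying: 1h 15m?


Time: 75 minutes
Day: 1440 minutes
Percentage = (75/1440) × 100 ≈ 5.2%

5.2%


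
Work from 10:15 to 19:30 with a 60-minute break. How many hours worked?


Total time = (19×60+30) - (10×60+15)
= 1170 - 615 = 555 min
Minus break: 555 - 60 = 495 min
= 8h 15m

8h 15m (495 minutes)


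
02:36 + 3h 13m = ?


Start: 156 minutes from midnight
Add: 193 minutes
Total: 349 minutes
Hours: 349 ÷ 60 = 5 remainder 49

05:49


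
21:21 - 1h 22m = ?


19:59

Start: 1281 minutes from midnight
Subtract: 82 minutes
Remaining: 1281 - 82 = 1199
Hours: 19, Minutes: 59


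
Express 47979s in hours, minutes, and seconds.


13h 19m 39s

Hours: 47979 ÷ 3600 = 13 remainder 1179
Minutes: 1179 ÷ 60 = 19 remainder 39
Seconds: 39


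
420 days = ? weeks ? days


60 weeks 0 days

Weeks: 420 ÷ 7 = 60 remainder 0


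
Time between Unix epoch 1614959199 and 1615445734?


Difference = 1615445734 - 1614959199 = 486535 seconds
In hours: 486535 / 3600 ≈ 135.1
In days: 486535 / 86400 ≈ 5.63

486535 seconds (135.1 hours / 5.63 days)


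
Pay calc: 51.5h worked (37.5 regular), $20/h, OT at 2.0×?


Regular: 37.5h × $20 = $750.00
Overtime: 51.5 - 37.5 = 14.0h
OT pay: 14.0h × $20 × 2.0 = $560.00
Total = $750.00 + $560.00 = $1310.00

$1310.00


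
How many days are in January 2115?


Month: January (month 1)
January has 31 days

31 days


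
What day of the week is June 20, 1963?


Zeller's congruence:
q=20, m=6, k=63, j=19
h = (20 + ⌊13×7/5⌋ + 63 + ⌊63/4⌋ + ⌊19/4⌋ - 2×19) mod 7
= (20 + 18 + 63 + 15 + 4 - 38) mod 7
= 82 mod 7 = 5
h=5 → Thursday

Thursday


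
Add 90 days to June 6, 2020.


Start: June 6, 2020
Add 90 days
June 6 → July 1: 30 - 6 + 1 = 25 days (90 - 25 = 65 left)
July 1 → August 1: 31 - 1 + 1 = 31 days (65 - 31 = 34 left)
August 1 → September 1: 31 - 1 + 1 = 31 days (34 - 31 = 3 left)
September 1 + 3 = September 4, 2020

September 4, 2020


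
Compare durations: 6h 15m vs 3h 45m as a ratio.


5:3 (1.67)

Duration 1: 375 minutes
Duration 2: 225 minutes
Ratio = 375:225
GCD = 75
Simplified = 5:3
As a decimal: 5/3 ≈ 1.67


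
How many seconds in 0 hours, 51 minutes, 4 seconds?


Hours: 0 × 3600 = 0
Minutes: 51 × 60 = 3060
Seconds: 4
Total = 0 + 3060 + 4 = 3064

3064 seconds


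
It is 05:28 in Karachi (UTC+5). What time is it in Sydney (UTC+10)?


10:28

Time difference = UTC+10 - UTC+5 = +5 hours
New hour = (5 + 5) mod 24
= 10 mod 24 = 10
Minutes unchanged → 10:28


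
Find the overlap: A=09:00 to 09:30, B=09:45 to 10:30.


0 minutes

Meeting A: 540-570 (in minutes from midnight)
Meeting B: 585-630
Overlap start = max(540, 585) = 585
Overlap end = min(570, 630) = 570
Overlap = max(0, 570 - 585) = 0 min


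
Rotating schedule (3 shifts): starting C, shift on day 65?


Shifts: A, B, C
Start: C (index 2)
Day 65: (2 + 65 - 1) mod 3
= 66 mod 3
= 0
Index 0 → shift A

Shift A


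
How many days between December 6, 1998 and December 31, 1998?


From December 6, 1998 to December 31, 1998
Same month: 31 - 6 = 25 days

25 days


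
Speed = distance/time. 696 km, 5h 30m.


Distance: 696 km
Time: 5h 30m = 330 min = 330/60 = 11/2 hours
Speed = 696 ÷ (11/2) = 696 × 2 / 11 = 1392/11 ≈ 126.5 km/h

126.5 km/h


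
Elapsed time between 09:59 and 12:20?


2h 21m

End time in minutes: 12×60 + 20 = 740
Start time in minutes: 9×60 + 59 = 599
Difference = 740 - 599 = 141 minutes
= 2 hours 21 minutes


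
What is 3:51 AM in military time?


Input: 3:51 AM
AM hour stays: 3

03:51


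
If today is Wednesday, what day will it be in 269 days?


Start: Wednesday (index 2)
(2 + 269) mod 7
= 271 mod 7
= 5
Index 5 → Saturday

Saturday


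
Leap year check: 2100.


Rules: divisible by 4 AND (not by 100 OR by 400)
2100 ÷ 4 = 525 exactly → divisible by 4
2100 ÷ 100 = 21 exactly → divisible by 100
2100 ÷ 400 = 5 remainder 100 → not divisible by 400
Divisible by 100 but not by 400 → not a leap year

No


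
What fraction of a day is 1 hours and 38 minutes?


0.0681 (6.81%)

Total minutes: 1×60 + 38 = 98
Day = 24×60 = 1440 minutes
Fraction = 98/1440 ≈ 0.0681
As a percentage: 98/1440 × 100 ≈ 6.81%


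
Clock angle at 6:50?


95.0°

Hour hand = 6×30 + 50×0.5 = 205.0°
Minute hand = 50×6 = 300°
Difference = |205.0 - 300| = 95.0°


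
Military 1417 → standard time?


Hour: 14
14 - 12 = 2 → PM

2:17 PM


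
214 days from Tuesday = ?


Saturday

Start: Tuesday (index 1)
(1 + 214) mod 7
= 215 mod 7
= 5
Index 5 → Saturday


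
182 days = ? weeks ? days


26 weeks 0 days

Weeks: 182 ÷ 7 = 26 remainder 0


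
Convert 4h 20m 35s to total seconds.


Hours: 4 × 3600 = 14400
Minutes: 20 × 60 = 1200
Seconds: 35
Total = 14400 + 1200 + 35 = 15635

15635 seconds


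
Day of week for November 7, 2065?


Saturday

Zeller's congruence:
q=7, m=11, k=65, j=20
h = (7 + ⌊13×12/5⌋ + 65 + ⌊65/4⌋ + ⌊20/4⌋ - 2×20) mod 7
= (7 + 31 + 65 + 16 + 5 - 40) mod 7
= 84 mod 7 = 0
h=0 → Saturday


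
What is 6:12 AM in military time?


Input: 6:12 AM
AM hour stays: 6

06:12


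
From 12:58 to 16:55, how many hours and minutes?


3h 57m

End time in minutes: 16×60 + 55 = 1015
Start time in minutes: 12×60 + 58 = 778
Difference = 1015 - 778 = 237 minutes
= 3 hours 57 minutes


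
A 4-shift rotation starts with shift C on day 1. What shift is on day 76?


Shifts: A, B, C, D
Start: C (index 2)
Day 76: (2 + 76 - 1) mod 4
= 77 mod 4
= 1
Index 1 → shift B

Shift B


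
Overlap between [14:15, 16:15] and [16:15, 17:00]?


Meeting A: 855-975 (in minutes from midnight)
Meeting B: 975-1020
Overlap start = max(855, 975) = 975
Overlap end = min(975, 1020) = 975
Overlap = max(0, 975 - 975) = 0 min

0 minutes


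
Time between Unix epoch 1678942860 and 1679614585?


Difference = 1679614585 - 1678942860 = 671725 seconds
In hours: 671725 / 3600 ≈ 186.6
In days: 671725 / 86400 ≈ 7.77

671725 seconds (186.6 hours / 7.77 days)


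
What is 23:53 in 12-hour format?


Hour: 23
23 - 12 = 11 → PM

11:53 PM


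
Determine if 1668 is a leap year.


Yes

Rules: divisible by 4 AND (not by 100 OR by 400)
1668 ÷ 4 = 417 exactly → divisible by 4
1668 ÷ 100 = 16 remainder 68 → not divisible by 100
Divisible by 4 but not by 100 → leap year


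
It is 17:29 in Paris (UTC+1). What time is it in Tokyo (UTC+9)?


01:29 (next day)

Time difference = UTC+9 - UTC+1 = +8 hours
New hour = (17 + 8) mod 24
= 25 mod 24 = 1
Minutes unchanged → 01:29; 25 ≥ 24 → next day


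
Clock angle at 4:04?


Hour hand = 4×30 + 4×0.5 = 122.0°
Minute hand = 4×6 = 24°
Difference = |122.0 - 24| = 98.0°

98.0°


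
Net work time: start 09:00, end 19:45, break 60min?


9h 45m (585 minutes)

Total time = (19×60+45) - (9×60+0)
= 1185 - 540 = 645 min
Minus break: 645 - 60 = 585 min
= 9h 45m


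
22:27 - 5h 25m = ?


17:02

Start: 1347 minutes from midnight
Subtract: 325 minutes
Remaining: 1347 - 325 = 1022
Hours: 17, Minutes: 2


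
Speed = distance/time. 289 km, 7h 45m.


Distance: 289 km
Time: 7h 45m = 465 min = 465/60 = 31/4 hours
Speed = 289 ÷ (31/4) = 289 × 4 / 31 = 1156/31 ≈ 37.3 km/h

37.3 km/h


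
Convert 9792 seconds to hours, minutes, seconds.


2h 43m 12s

Hours: 9792 ÷ 3600 = 2 remainder 2592
Minutes: 2592 ÷ 60 = 43 remainder 12
Seconds: 12


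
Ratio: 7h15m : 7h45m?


29:31 (0.94)

Duration 1: 435 minutes
Duration 2: 465 minutes
Ratio = 435:465
GCD = 15
Simplified = 29:31
As a decimal: 29/31 ≈ 0.94


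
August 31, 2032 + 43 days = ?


October 13, 2032

Start: August 31, 2032
Add 43 days
August 31 → September 1: 31 - 31 + 1 = 1 days (43 - 1 = 42 left)
September 1 → October 1: 30 - 1 + 1 = 30 days (42 - 30 = 12 left)
October 1 + 12 = October 13, 2032


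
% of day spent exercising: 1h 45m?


7.3%

Time: 105 minutes
Day: 1440 minutes
Percentage = (105/1440) × 100 ≈ 7.3%


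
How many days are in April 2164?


Month: April (month 4)
April has 30 days

30 days


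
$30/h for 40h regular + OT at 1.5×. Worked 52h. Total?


Regular: 40h × $30 = $1200.00
Overtime: 52 - 40 = 12h
OT pay: 12h × $30 × 1.5 = $540.00
Total = $1200.00 + $540.00 = $1740.00

$1740.00


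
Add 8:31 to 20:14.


04:45 (next day)

Start: 1214 minutes from midnight
Add: 511 minutes
Total: 1725 minutes
Hours: 1725 ÷ 60 = 28 remainder 45
28 ≥ 24 → 28 - 24 = 4 (next day)


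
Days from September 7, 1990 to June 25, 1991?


From September 7, 1990 to June 25, 1991
Rest of September 1990: 30 - 7 = 23
Full months: October 31, November 30, December 31, January 31, February 1991 28, March 31, April 30, May 31
Days into June 1991: 25
Total = 23 + 31 + 30 + 31 + 31 + 28 + 31 + 30 + 31 + 25 = 291 days

291 days


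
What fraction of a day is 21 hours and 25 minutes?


0.8924 (89.24%)

Total minutes: 21×60 + 25 = 1285
Day = 24×60 = 1440 minutes
Fraction = 1285/1440 ≈ 0.8924
As a percentage: 1285/1440 × 100 ≈ 89.24%


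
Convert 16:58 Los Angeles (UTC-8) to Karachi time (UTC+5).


Time difference = UTC+5 - UTC-8 = +13 hours
New hour = (16 + 13) mod 24
= 29 mod 24 = 5
Minutes unchanged → 05:58; 29 ≥ 24 → next day

05:58 (next day)


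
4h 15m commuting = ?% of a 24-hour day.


Time: 255 minutes
Day: 1440 minutes
Percentage = (255/1440) × 100 ≈ 17.7%

17.7%


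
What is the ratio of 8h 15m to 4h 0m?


33:16 (2.06)

Duration 1: 495 minutes
Duration 2: 240 minutes
Ratio = 495:240
GCD = 15
Simplified = 33:16
As a decimal: 33/16 ≈ 2.06


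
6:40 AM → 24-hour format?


Input: 6:40 AM
AM hour stays: 6

06:40


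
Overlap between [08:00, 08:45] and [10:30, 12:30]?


0 minutes

Meeting A: 480-525 (in minutes from midnight)
Meeting B: 630-750
Overlap start = max(480, 630) = 630
Overlap end = min(525, 750) = 525
Overlap = max(0, 525 - 630) = 0 min


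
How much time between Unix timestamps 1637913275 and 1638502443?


Difference = 1638502443 - 1637913275 = 589168 seconds
In hours: 589168 / 3600 ≈ 163.7
In days: 589168 / 86400 ≈ 6.82

589168 seconds (163.7 hours / 6.82 days)


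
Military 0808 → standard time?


8:08 AM

Hour: 8
8 < 12 → AM


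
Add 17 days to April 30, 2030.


Start: April 30, 2030
Add 17 days
April 30 → May 1: 30 - 30 + 1 = 1 days (17 - 1 = 16 left)
May 1 + 16 = May 17, 2030

May 17, 2030


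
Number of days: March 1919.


Month: March (month 3)
March has 31 days

31 days


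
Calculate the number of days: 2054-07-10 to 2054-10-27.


109 days

From July 10, 2054 to October 27, 2054
Rest of July 2054: 31 - 10 = 21
Full months: August 31, September 30
Days into October 2054: 27
Total = 21 + 31 + 30 + 27 = 109 days


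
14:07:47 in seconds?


50867 seconds

Hours: 14 × 3600 = 50400
Minutes: 7 × 60 = 420
Seconds: 47
Total = 50400 + 420 + 47 = 50867


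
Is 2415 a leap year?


No

Rules: divisible by 4 AND (not by 100 OR by 400)
2415 ÷ 4 = 603 remainder 3 → not divisible by 4
Not divisible by 4 → not a leap year


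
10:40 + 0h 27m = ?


Start: 640 minutes from midnight
Add: 27 minutes
Total: 667 minutes
Hours: 667 ÷ 60 = 11 remainder 7

11:07


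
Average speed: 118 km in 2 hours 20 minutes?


50.6 km/h

Distance: 118 km
Time: 2h 20m = 140 min = 140/60 = 7/3 hours
Speed = 118 ÷ (7/3) = 118 × 3 / 7 = 354/7 ≈ 50.6 km/h


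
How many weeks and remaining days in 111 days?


Weeks: 111 ÷ 7 = 15 remainder 6

15 weeks 6 days


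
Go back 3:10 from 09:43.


Start: 583 minutes from midnight
Subtract: 190 minutes
Remaining: 583 - 190 = 393
Hours: 6, Minutes: 33

06:33


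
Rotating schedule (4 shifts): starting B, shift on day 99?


Shift D

Shifts: A, B, C, D
Start: B (index 1)
Day 99: (1 + 99 - 1) mod 4
= 99 mod 4
= 3
Index 3 → shift D


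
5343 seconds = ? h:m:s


Hours: 5343 ÷ 3600 = 1 remainder 1743
Minutes: 1743 ÷ 60 = 29 remainder 3
Seconds: 3

1h 29m 3s


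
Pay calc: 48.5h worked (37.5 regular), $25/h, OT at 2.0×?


Regular: 37.5h × $25 = $937.50
Overtime: 48.5 - 37.5 = 11.0h
OT pay: 11.0h × $25 × 2.0 = $550.00
Total = $937.50 + $550.00 = $1487.50

$1487.50


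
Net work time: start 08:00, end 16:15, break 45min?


7h 30m (450 minutes)

Total time = (16×60+15) - (8×60+0)
= 975 - 480 = 495 min
Minus break: 495 - 45 = 450 min
= 7h 30m


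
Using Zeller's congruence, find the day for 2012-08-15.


Wednesday

Zeller's congruence:
q=15, m=8, k=12, j=20
h = (15 + ⌊13×9/5⌋ + 12 + ⌊12/4⌋ + ⌊20/4⌋ - 2×20) mod 7
= (15 + 23 + 12 + 3 + 5 - 40) mod 7
= 18 mod 7 = 4
h=4 → Wednesday


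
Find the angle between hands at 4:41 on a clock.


105.5°

Hour hand = 4×30 + 41×0.5 = 140.5°
Minute hand = 41×6 = 246°
Difference = |140.5 - 246| = 105.5°


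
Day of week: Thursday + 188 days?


Wednesday

Start: Thursday (index 3)
(3 + 188) mod 7
= 191 mod 7
= 2
Index 2 → Wednesday


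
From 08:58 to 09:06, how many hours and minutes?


End time in minutes: 9×60 + 6 = 546
Start time in minutes: 8×60 + 58 = 538
Difference = 546 - 538 = 8 minutes
= 0 hours 8 minutes

0h 8m


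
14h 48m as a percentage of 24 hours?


Total minutes: 14×60 + 48 = 888
Day = 24×60 = 1440 minutes
Fraction = 888/1440 ≈ 0.6167
As a percentage: 888/1440 × 100 ≈ 61.67%

0.6167 (61.67%)


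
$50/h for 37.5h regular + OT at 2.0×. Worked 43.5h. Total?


$2475.00

Regular: 37.5h × $50 = $1875.00
Overtime: 43.5 - 37.5 = 6.0h
OT pay: 6.0h × $50 × 2.0 = $600.00
Total = $1875.00 + $600.00 = $2475.00


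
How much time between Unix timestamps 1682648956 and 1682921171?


Difference = 1682921171 - 1682648956 = 272215 seconds
In hours: 272215 / 3600 ≈ 75.6
In days: 272215 / 86400 ≈ 3.15

272215 seconds (75.6 hours / 3.15 days)


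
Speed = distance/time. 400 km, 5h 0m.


Distance: 400 km
Time: 5 hours
Speed = 400 / 5 = 80.0 km/h

80.0 km/h


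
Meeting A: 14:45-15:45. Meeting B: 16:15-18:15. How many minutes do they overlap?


0 minutes

Meeting A: 885-945 (in minutes from midnight)
Meeting B: 975-1095
Overlap start = max(885, 975) = 975
Overlap end = min(945, 1095) = 945
Overlap = max(0, 945 - 975) = 0 min
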